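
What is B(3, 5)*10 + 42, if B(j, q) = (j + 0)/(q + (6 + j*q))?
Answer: 561/13 ≈ 43.154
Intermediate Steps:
B(j, q) = j/(6 + q + j*q)
B(3, 5)*10 + 42 = (3/(6 + 5 + 3*5))*10 + 42 = (3/(6 + 5 + 15))*10 + 42 = (3/26)*10 + 42 = 15/13 + 42 = 561/13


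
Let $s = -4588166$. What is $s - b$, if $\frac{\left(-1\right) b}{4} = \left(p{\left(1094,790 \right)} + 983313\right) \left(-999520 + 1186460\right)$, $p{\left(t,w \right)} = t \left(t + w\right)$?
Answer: $2276482685674$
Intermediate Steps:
$b = -2276487273840$ ($b = - 4 \left(1094 \left(1094 + 790\right) + 983313\right) \left(-999520 + 1186460\right) = - 4 \left(1094 \cdot 1884 + 983313\right) 186940 = - 4 \left(2061096 + 983313\right) 186940 = - 4 \cdot 3044409 \cdot 186940 = \left(-4\right) 569121818460 = -2276487273840$)
$s - b = -4588166 - -2276487273840 = -4588166 + 2276487273840 = 2276482685674$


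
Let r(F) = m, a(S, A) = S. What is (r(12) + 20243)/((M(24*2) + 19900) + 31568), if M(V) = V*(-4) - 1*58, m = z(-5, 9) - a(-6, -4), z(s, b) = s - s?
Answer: 20249/51218 ≈ 0.39535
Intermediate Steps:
z(s, b) = 0
m = 6 (m = 0 - 1*(-6) = 0 + 6 = 6)
r(F) = 6
M(V) = -58 - 4*V (M(V) = -4*V - 58 = -58 - 4*V)
(r(12) + 20243)/((M(24*2) + 19900) + 31568) = (6 + 20243)/(((-58 - 96*2) + 19900) + 31568) = 20249/(((-58 - 4*48) + 19900) + 31568) = 20249/(((-58 - 192) + 19900) + 31568) = 20249/((-250 + 19900) + 31568) = 20249/(19650 + 31568) = 20249/51218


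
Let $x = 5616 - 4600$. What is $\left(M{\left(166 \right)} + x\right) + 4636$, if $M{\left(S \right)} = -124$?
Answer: $5528$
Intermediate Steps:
$x = 1016$ ($x = 5616 - 4600 = 1016$)
$\left(M{\left(166 \right)} + x\right) + 4636 = \left(-124 + 1016\right) + 4636 = 892 + 4636 = 5528$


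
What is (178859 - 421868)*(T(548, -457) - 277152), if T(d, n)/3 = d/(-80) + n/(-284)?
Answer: 47821518270747/710 ≈ 6.7354e+10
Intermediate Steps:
T(d, n) = -3*d/80 - 3*n/284 (T(d, n) = 3*(d/(-80) + n/(-284)) = 3*(d*(-1/80) + n*(-1/284)) = 3*(-d/80 - n/284) = -3*d/80 - 3*n/284)
(178859 - 421868)*(T(548, -457) - 277152) = (178859 - 421868)*((-3/80*548 - 3/284*(-457)) - 277152) = -243009*((-411/20 + 1371/284) - 277152) = -243009*(-11163/710 - 277152) = -243009*(-196789083/710) = 47821518270747/710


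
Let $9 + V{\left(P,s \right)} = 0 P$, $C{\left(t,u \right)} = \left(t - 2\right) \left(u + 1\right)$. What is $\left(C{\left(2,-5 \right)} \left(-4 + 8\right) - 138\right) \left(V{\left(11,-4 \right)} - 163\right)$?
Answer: $23736$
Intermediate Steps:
$C{\left(t,u \right)} = \left(1 + u\right) \left(-2 + t\right)$ ($C{\left(t,u \right)} = \left(-2 + t\right) \left(1 + u\right) = \left(1 + u\right) \left(-2 + t\right)$)
$V{\left(P,s \right)} = -9$ ($V{\left(P,s \right)} = -9 + 0 P = -9 + 0 = -9$)
$\left(C{\left(2,-5 \right)} \left(-4 + 8\right) - 138\right) \left(V{\left(11,-4 \right)} - 163\right) = \left(\left(-2 + 2 - -10 + 2 \left(-5\right)\right) \left(-4 + 8\right) - 138\right) \left(-9 - 163\right) = \left(\left(-2 + 2 + 10 - 10\right) 4 - 138\right) \left(-172\right) = \left(0 \cdot 4 - 138\right) \left(-172\right) = \left(0 - 138\right) \left(-172\right) = \left(-138\right) \left(-172\right) = 23736$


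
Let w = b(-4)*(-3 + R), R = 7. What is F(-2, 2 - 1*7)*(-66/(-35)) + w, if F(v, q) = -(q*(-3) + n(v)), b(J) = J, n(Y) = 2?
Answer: -1682/35 ≈ -48.057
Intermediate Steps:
F(v, q) = -2 + 3*q (F(v, q) = -(q*(-3) + 2) = -(-3*q + 2) = -(2 - 3*q) = -2 + 3*q)
w = -16 (w = -4*(-3 + 7) = -4*4 = -16)
F(-2, 2 - 1*7)*(-66/(-35)) + w = (-2 + 3*(2 - 1*7))*(-66/(-35)) - 16 = (-2 + 3*(2 - 7))*(-66*(-1/35)) - 16 = (-2 + 3*(-5))*(66/35) - 16 = (-2 - 15)*(66/35) - 16 = -17*66/35 - 16 = -1122/35 - 16 = -1682/35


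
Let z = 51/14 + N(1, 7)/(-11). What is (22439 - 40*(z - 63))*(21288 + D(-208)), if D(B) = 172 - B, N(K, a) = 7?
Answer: 41441848444/77 ≈ 5.3821e+8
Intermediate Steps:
z = 463/154 (z = 51/14 + 7/(-11) = 51*(1/14) + 7*(-1/11) = 51/14 - 7/11 = 463/154 ≈ 3.0065)
(22439 - 40*(z - 63))*(21288 + D(-208)) = (22439 - 40*(463/154 - 63))*(21288 + (172 - 1*(-208))) = (22439 - 40*(-9239/154))*(21288 + (172 + 208)) = (22439 + 184780/77)*(21288 + 380) = (1912583/77)*21668 = 41441848444/77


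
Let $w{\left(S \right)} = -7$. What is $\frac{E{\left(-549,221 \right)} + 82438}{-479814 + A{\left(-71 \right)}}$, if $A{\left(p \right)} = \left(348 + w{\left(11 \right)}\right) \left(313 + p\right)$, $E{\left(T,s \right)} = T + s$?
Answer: $- \frac{5865}{28378} \approx -0.20667$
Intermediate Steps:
$A{\left(p \right)} = 106733 + 341 p$ ($A{\left(p \right)} = \left(348 - 7\right) \left(313 + p\right) = 341 \left(313 + p\right) = 106733 + 341 p$)
$\frac{E{\left(-549,221 \right)} + 82438}{-479814 + A{\left(-71 \right)}} = \frac{\left(-549 + 221\right) + 82438}{-479814 + \left(106733 + 341 \left(-71\right)\right)} = \frac{-328 + 82438}{-479814 + \left(106733 - 24211\right)} = \frac{82110}{-479814 + 82522} = \frac{82110}{-397292} = 82110 \left(- \frac{1}{397292}\right) = - \frac{5865}{28378}$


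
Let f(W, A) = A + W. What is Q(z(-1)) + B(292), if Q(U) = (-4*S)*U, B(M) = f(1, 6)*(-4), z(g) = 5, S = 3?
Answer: -88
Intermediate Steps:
B(M) = -28 (B(M) = (6 + 1)*(-4) = 7*(-4) = -28)
Q(U) = -12*U (Q(U) = (-4*3)*U = -12*U)
Q(z(-1)) + B(292) = -12*5 - 28 = -60 - 28 = -88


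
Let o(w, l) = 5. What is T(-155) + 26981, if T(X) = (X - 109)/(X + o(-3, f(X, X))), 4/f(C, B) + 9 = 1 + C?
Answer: 674569/25 ≈ 26983.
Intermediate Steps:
f(C, B) = 4/(-8 + C) (f(C, B) = 4/(-9 + (1 + C)) = 4/(-8 + C))
T(X) = (-109 + X)/(5 + X) (T(X) = (X - 109)/(X + 5) = (-109 + X)/(5 + X))
T(-155) + 26981 = (-109 - 155)/(5 - 155) + 26981 = -264/(-150) + 26981 = -1/150*(-264) + 26981 = 44/25 + 26981 = 674569/25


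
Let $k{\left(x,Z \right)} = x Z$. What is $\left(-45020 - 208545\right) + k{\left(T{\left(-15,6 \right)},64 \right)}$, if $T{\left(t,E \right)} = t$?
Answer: $-254525$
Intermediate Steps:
$k{\left(x,Z \right)} = Z x$
$\left(-45020 - 208545\right) + k{\left(T{\left(-15,6 \right)},64 \right)} = \left(-45020 - 208545\right) + 64 \left(-15\right) = -253565 - 960 = -254525$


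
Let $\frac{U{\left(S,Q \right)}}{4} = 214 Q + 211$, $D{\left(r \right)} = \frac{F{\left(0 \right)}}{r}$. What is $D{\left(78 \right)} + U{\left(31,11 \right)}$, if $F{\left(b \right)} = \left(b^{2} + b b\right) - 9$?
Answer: $\frac{266757}{26} \approx 10260.0$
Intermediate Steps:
$F{\left(b \right)} = -9 + 2 b^{2}$ ($F{\left(b \right)} = \left(b^{2} + b^{2}\right) - 9 = 2 b^{2} - 9 = -9 + 2 b^{2}$)
$D{\left(r \right)} = - \frac{9}{r}$ ($D{\left(r \right)} = \frac{-9 + 2 \cdot 0^{2}}{r} = \frac{-9 + 2 \cdot 0}{r} = \frac{-9 + 0}{r} = - \frac{9}{r}$)
$U{\left(S,Q \right)} = 844 + 856 Q$ ($U{\left(S,Q \right)} = 4 \left(214 Q + 211\right) = 4 \left(211 + 214 Q\right) = 844 + 856 Q$)
$D{\left(78 \right)} + U{\left(31,11 \right)} = - \frac{9}{78} + \left(844 + 856 \cdot 11\right) = \left(-9\right) \frac{1}{78} + \left(844 + 9416\right) = - \frac{3}{26} + 10260 = \frac{266757}{26}$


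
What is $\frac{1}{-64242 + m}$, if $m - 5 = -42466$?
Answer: $- \frac{1}{106703} \approx -9.3718 \cdot 10^{-6}$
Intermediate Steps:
$m = -42461$ ($m = 5 - 42466 = -42461$)
$\frac{1}{-64242 + m} = \frac{1}{-64242 - 42461} = \frac{1}{-106703} = - \frac{1}{106703}$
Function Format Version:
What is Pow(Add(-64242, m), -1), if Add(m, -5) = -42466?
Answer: Rational(-1, 106703) ≈ -9.3718e-6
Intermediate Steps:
m = -42461 (m = Add(5, -42466) = -42461)
Pow(Add(-64242, m), -1) = Pow(Add(-64242, -42461), -1) = Pow(-106703, -1) = Rational(-1, 106703)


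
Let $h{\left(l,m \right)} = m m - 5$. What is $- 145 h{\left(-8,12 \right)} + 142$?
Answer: $-20013$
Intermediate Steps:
$h{\left(l,m \right)} = -5 + m^{2}$ ($h{\left(l,m \right)} = m^{2} - 5 = -5 + m^{2}$)
$- 145 h{\left(-8,12 \right)} + 142 = - 145 \left(-5 + 12^{2}\right) + 142 = - 145 \left(-5 + 144\right) + 142 = \left(-145\right) 139 + 142 = -20155 + 142 = -20013$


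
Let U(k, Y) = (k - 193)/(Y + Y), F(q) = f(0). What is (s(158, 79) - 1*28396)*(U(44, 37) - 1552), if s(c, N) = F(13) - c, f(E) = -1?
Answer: 3283739335/74 ≈ 4.4375e+7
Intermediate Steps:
F(q) = -1
U(k, Y) = (-193 + k)/(2*Y) (U(k, Y) = (-193 + k)/((2*Y)) = (-193 + k)*(1/(2*Y)) = (-193 + k)/(2*Y))
s(c, N) = -1 - c
(s(158, 79) - 1*28396)*(U(44, 37) - 1552) = ((-1 - 1*158) - 1*28396)*((½)*(-193 + 44)/37 - 1552) = ((-1 - 158) - 28396)*((½)*(1/37)*(-149) - 1552) = (-159 - 28396)*(-149/74 - 1552) = -28555*(-114997/74) = 3283739335/74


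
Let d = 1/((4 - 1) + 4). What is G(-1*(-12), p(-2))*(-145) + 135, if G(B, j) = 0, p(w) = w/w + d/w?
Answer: 135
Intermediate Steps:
d = 1/7 (d = 1/(3 + 4) = 1/7 ≈ 0.14286)
p(w) = 1 + 1/(7*w) (p(w) = w/w + 1/(7*w) = 1 + 1/(7*w))
G(-1*(-12), p(-2))*(-145) + 135 = 0*(-145) + 135 = 0 + 135 = 135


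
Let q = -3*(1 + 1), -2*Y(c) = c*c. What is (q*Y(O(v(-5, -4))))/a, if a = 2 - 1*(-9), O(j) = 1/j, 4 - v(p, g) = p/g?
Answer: 48/1331 ≈ 0.036063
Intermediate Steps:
v(p, g) = 4 - p/g
O(j) = 1/j
Y(c) = -c**2/2 (Y(c) = -c*c/2 = -c**2/2)
a = 11 (a = 2 + 9 = 11)
q = -6 (q = -3*2 = -6)
(q*Y(O(v(-5, -4))))/a = -(-3)*(1/(4 - 1*(-5)/(-4)))**2/11 = -(-3)*(1/(4 - 1*(-5)*(-1/4)))**2*(1/11) = -(-3)*(1/(4 - 5/4))**2*(1/11) = -(-3)*(1/(11/4))**2*(1/11) = -(-3)*(4/11)**2*(1/11) = -(-3)*16/121*(1/11) = -6*(-8/121)*(1/11) = (48/121)*(1/11) = 48/1331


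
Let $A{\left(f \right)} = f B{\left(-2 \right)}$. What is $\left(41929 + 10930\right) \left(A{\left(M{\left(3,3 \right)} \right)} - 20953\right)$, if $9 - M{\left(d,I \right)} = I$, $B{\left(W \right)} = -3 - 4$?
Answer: $-1109774705$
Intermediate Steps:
$B{\left(W \right)} = -7$
$M{\left(d,I \right)} = 9 - I$
$A{\left(f \right)} = - 7 f$ ($A{\left(f \right)} = f \left(-7\right) = - 7 f$)
$\left(41929 + 10930\right) \left(A{\left(M{\left(3,3 \right)} \right)} - 20953\right) = \left(41929 + 10930\right) \left(- 7 \left(9 - 3\right) - 20953\right) = 52859 \left(- 7 \left(9 - 3\right) - 20953\right) = 52859 \left(\left(-7\right) 6 - 20953\right) = 52859 \left(-42 - 20953\right) = 52859 \left(-20995\right) = -1109774705$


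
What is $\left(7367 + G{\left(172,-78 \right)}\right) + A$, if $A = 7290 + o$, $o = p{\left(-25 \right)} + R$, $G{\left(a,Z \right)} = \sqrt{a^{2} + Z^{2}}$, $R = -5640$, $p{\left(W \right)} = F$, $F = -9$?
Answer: $9008 + 2 \sqrt{8917} \approx 9196.9$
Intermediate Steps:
$p{\left(W \right)} = -9$
$G{\left(a,Z \right)} = \sqrt{Z^{2} + a^{2}}$
$o = -5649$ ($o = -9 - 5640 = -5649$)
$A = 1641$ ($A = 7290 - 5649 = 1641$)
$\left(7367 + G{\left(172,-78 \right)}\right) + A = \left(7367 + \sqrt{\left(-78\right)^{2} + 172^{2}}\right) + 1641 = \left(7367 + \sqrt{6084 + 29584}\right) + 1641 = \left(7367 + \sqrt{35668}\right) + 1641 = \left(7367 + 2 \sqrt{8917}\right) + 1641 = 9008 + 2 \sqrt{8917}$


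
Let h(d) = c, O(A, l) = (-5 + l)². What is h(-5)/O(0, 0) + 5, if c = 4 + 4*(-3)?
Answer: 117/25 ≈ 4.6800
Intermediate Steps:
c = -8 (c = 4 - 12 = -8)
h(d) = -8
h(-5)/O(0, 0) + 5 = -8/(-5 + 0)² + 5 = -8/((-5)²) + 5 = -8/25 + 5 = 117/25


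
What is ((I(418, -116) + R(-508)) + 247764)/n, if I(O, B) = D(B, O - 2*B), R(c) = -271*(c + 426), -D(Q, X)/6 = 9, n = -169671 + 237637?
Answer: 134966/33983 ≈ 3.9716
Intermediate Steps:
n = 67966
D(Q, X) = -54 (D(Q, X) = -6*9 = -54)
R(c) = -115446 - 271*c (R(c) = -271*(426 + c) = -115446 - 271*c)
I(O, B) = -54
((I(418, -116) + R(-508)) + 247764)/n = ((-54 + (-115446 - 271*(-508))) + 247764)/67966 = ((-54 + (-115446 + 137668)) + 247764)*(1/67966) = ((-54 + 22222) + 247764)*(1/67966) = (22168 + 247764)*(1/67966) = 269932*(1/67966) = 134966/33983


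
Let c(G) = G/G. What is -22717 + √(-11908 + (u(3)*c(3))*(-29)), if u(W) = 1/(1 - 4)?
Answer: -22717 + 11*I*√885/3 ≈ -22717.0 + 109.08*I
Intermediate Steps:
u(W) = -⅓ (u(W) = 1/(-3) = -⅓)
c(G) = 1
-22717 + √(-11908 + (u(3)*c(3))*(-29)) = -22717 + √(-11908 - ⅓*1*(-29)) = -22717 + √(-11908 - ⅓*(-29)) = -22717 + √(-11908 + 29/3) = -22717 + √(-35695/3) = -22717 + 11*I*√885/3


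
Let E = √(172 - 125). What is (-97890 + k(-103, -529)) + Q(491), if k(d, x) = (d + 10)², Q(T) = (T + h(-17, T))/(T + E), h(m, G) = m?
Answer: -10754941230/120517 - 237*√47/120517 ≈ -89240.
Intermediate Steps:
E = √47 ≈ 6.8557
Q(T) = (-17 + T)/(T + √47) (Q(T) = (T - 17)/(T + √47) = (-17 + T)/(T + √47))
k(d, x) = (10 + d)²
(-97890 + k(-103, -529)) + Q(491) = (-97890 + (10 - 103)²) + (-17 + 491)/(491 + √47) = (-97890 + (-93)²) + 474/(491 + √47) = (-97890 + 8649) + 474/(491 + √47) = -89241 + 474/(491 + √47)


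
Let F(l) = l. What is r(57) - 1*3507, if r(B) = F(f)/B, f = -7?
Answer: -199906/57 ≈ -3507.1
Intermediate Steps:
r(B) = -7/B
r(57) - 1*3507 = -7/57 - 1*3507 = -7*1/57 - 3507 = -7/57 - 3507 = -199906/57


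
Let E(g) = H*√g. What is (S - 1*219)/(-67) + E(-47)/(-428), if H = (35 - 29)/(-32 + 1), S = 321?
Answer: -102/67 + 3*I*√47/6634 ≈ -1.5224 + 0.0031002*I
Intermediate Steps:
H = -6/31 (H = 6/(-31) = 6*(-1/31) = -6/31 ≈ -0.19355)
E(g) = -6*√g/31
(S - 1*219)/(-67) + E(-47)/(-428) = (321 - 1*219)/(-67) - 6*I*√47/31/(-428) = (321 - 219)*(-1/67) - 6*I*√47/31*(-1/428) = 102*(-1/67) - 6*I*√47/31*(-1/428) = -102/67 + 3*I*√47/6634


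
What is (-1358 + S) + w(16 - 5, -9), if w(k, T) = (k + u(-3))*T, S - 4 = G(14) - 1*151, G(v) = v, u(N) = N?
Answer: -1563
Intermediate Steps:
S = -133 (S = 4 + (14 - 1*151) = 4 + (14 - 151) = 4 - 137 = -133)
w(k, T) = T*(-3 + k) (w(k, T) = (k - 3)*T = (-3 + k)*T = T*(-3 + k))
(-1358 + S) + w(16 - 5, -9) = (-1358 - 133) - 9*(-3 + (16 - 5)) = -1491 - 9*(-3 + 11) = -1491 - 9*8 = -1491 - 72 = -1563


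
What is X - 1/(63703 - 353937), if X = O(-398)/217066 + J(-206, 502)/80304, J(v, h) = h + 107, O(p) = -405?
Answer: 344584232445/60227936372464 ≈ 0.0057213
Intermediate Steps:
J(v, h) = 107 + h
X = 2373097/415030192 (X = -405/217066 + (107 + 502)/80304 = -405*1/217066 + 609*(1/80304) = -405/217066 + 29/3824 = 2373097/415030192 ≈ 0.0057179)
X - 1/(63703 - 353937) = 2373097/415030192 - 1/(63703 - 353937) = 2373097/415030192 - 1/(-290234) = 2373097/415030192 - 1*(-1/290234) = 2373097/415030192 + 1/290234 = 344584232445/60227936372464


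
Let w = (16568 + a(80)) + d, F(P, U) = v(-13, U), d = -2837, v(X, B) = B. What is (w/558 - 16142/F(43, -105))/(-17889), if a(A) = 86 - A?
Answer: -55289/5545590 ≈ -0.0099699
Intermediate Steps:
F(P, U) = U
w = 13737 (w = (16568 + (86 - 1*80)) - 2837 = (16568 + (86 - 80)) - 2837 = (16568 + 6) - 2837 = 16574 - 2837 = 13737)
(w/558 - 16142/F(43, -105))/(-17889) = (13737/558 - 16142/(-105))/(-17889) = (13737*(1/558) - 16142*(-1/105))*(-1/17889) = (4579/186 + 2306/15)*(-1/17889) = (55289/310)*(-1/17889) = -55289/5545590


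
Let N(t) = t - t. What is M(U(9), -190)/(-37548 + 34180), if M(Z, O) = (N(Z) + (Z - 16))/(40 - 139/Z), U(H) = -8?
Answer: 8/64413 ≈ 0.00012420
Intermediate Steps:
N(t) = 0
M(Z, O) = (-16 + Z)/(40 - 139/Z) (M(Z, O) = (0 + (Z - 16))/(40 - 139/Z) = (0 + (-16 + Z))/(40 - 139/Z) = (-16 + Z)/(40 - 139/Z))
M(U(9), -190)/(-37548 + 34180) = (-8*(-16 - 8)/(-139 + 40*(-8)))/(-37548 + 34180) = -8*(-24)/(-139 - 320)/(-3368) = -8*(-24)/(-459)*(-1/3368) = -8*(-1/459)*(-24)*(-1/3368) = -64/153*(-1/3368) = 8/64413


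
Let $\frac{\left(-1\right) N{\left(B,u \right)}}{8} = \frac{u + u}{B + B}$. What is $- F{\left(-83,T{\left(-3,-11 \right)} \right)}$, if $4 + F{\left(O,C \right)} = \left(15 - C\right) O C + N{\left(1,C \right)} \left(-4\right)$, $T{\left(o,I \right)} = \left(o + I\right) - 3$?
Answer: $-44604$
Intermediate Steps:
$T{\left(o,I \right)} = -3 + I + o$ ($T{\left(o,I \right)} = \left(I + o\right) - 3 = -3 + I + o$)
$N{\left(B,u \right)} = - \frac{8 u}{B}$ ($N{\left(B,u \right)} = - 8 \frac{u + u}{B + B} = - 8 \frac{2 u}{2 B} = - 8 \cdot 2 u \frac{1}{2 B} = - 8 \frac{u}{B} = - \frac{8 u}{B}$)
$F{\left(O,C \right)} = -4 + 32 C + C O \left(15 - C\right)$ ($F{\left(O,C \right)} = -4 + \left(\left(15 - C\right) O C + - \frac{8 C}{1} \left(-4\right)\right) = -4 + \left(O \left(15 - C\right) C + \left(-8\right) C 1 \left(-4\right)\right) = -4 + \left(C O \left(15 - C\right) + - 8 C \left(-4\right)\right) = -4 + \left(C O \left(15 - C\right) + 32 C\right) = -4 + \left(32 C + C O \left(15 - C\right)\right) = -4 + 32 C + C O \left(15 - C\right)$)
$- F{\left(-83,T{\left(-3,-11 \right)} \right)} = - (-4 + 32 \left(-3 - 11 - 3\right) - - 83 \left(-3 - 11 - 3\right)^{2} + 15 \left(-3 - 11 - 3\right) \left(-83\right)) = - (-4 + 32 \left(-17\right) - - 83 \left(-17\right)^{2} + 15 \left(-17\right) \left(-83\right)) = - (-4 - 544 - \left(-83\right) 289 + 21165) = - (-4 - 544 + 23987 + 21165) = \left(-1\right) 44604 = -44604$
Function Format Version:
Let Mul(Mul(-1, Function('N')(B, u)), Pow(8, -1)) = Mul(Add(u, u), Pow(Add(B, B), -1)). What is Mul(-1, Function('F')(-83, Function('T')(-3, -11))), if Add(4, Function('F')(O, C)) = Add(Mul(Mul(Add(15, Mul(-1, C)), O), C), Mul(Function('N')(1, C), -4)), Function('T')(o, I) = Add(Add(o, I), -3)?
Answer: -44604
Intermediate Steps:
Function('T')(o, I) = Add(-3, I, o) (Function('T')(o, I) = Add(Add(I, o), -3) = Add(-3, I, o))
Function('N')(B, u) = Mul(-8, u, Pow(B, -1)) (Function('N')(B, u) = Mul(-8, Mul(Add(u, u), Pow(Add(B, B), -1))) = Mul(-8, Mul(Mul(2, u), Pow(Mul(2, B), -1))) = Mul(-8, Mul(Mul(2, u), Mul(Rational(1, 2), Pow(B, -1)))) = Mul(-8, Mul(u, Pow(B, -1))) = Mul(-8, u, Pow(B, -1)))
Function('F')(O, C) = Add(-4, Mul(32, C), Mul(C, O, Add(15, Mul(-1, C)))) (Function('F')(O, C) = Add(-4, Add(Mul(Mul(Add(15, Mul(-1, C)), O), C), Mul(Mul(-8, C, Pow(1, -1)), -4))) = Add(-4, Add(Mul(Mul(O, Add(15, Mul(-1, C))), C), Mul(Mul(-8, C, 1), -4))) = Add(-4, Add(Mul(C, O, Add(15, Mul(-1, C))), Mul(Mul(-8, C), -4))) = Add(-4, Add(Mul(C, O, Add(15, Mul(-1, C))), Mul(32, C))) = Add(-4, Add(Mul(32, C), Mul(C, O, Add(15, Mul(-1, C))))) = Add(-4, Mul(32, C), Mul(C, O, Add(15, Mul(-1, C)))))
Mul(-1, Function('F')(-83, Function('T')(-3, -11))) = Mul(-1, Add(-4, Mul(32, Add(-3, -11, -3)), Mul(-1, -83, Pow(Add(-3, -11, -3), 2)), Mul(15, Add(-3, -11, -3), -83))) = Mul(-1, Add(-4, Mul(32, -17), Mul(-1, -83, Pow(-17, 2)), Mul(15, -17, -83))) = Mul(-1, Add(-4, -544, Mul(-1, -83, 289), 21165)) = Mul(-1, Add(-4, -544, 23987, 21165)) = Mul(-1, 44604) = -44604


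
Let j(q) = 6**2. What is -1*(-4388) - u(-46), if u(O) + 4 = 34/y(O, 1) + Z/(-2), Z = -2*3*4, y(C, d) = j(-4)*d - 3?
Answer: 144506/33 ≈ 4379.0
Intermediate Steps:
j(q) = 36
y(C, d) = -3 + 36*d (y(C, d) = 36*d - 3 = -3 + 36*d)
Z = -24 (Z = -6*4 = -24)
u(O) = 298/33 (u(O) = -4 + (34/(-3 + 36*1) - 24/(-2)) = -4 + (34/(-3 + 36) - 24*(-1/2)) = -4 + (34/33 + 12) = -4 + 430/33 = 298/33)
-1*(-4388) - u(-46) = -1*(-4388) - 1*298/33 = 4388 - 298/33 = 144506/33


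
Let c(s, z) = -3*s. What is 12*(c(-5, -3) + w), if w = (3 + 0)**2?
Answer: 288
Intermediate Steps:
w = 9 (w = 3**2 = 9)
12*(c(-5, -3) + w) = 12*(-3*(-5) + 9) = 12*(15 + 9) = 12*24 = 288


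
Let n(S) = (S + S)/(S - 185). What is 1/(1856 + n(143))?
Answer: 21/38833 ≈ 0.00054078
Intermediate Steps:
n(S) = 2*S/(-185 + S) (n(S) = (2*S)/(-185 + S) = 2*S/(-185 + S))
1/(1856 + n(143)) = 1/(1856 + 2*143/(-185 + 143)) = 1/(1856 + 2*143/(-42)) = 1/(1856 + 2*143*(-1/42)) = 1/(1856 - 143/21) = 1/(38833/21) = 21/38833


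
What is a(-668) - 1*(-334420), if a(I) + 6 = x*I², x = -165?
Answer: -73292546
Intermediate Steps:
a(I) = -6 - 165*I²
a(-668) - 1*(-334420) = (-6 - 165*(-668)²) - 1*(-334420) = (-6 - 165*446224) + 334420 = (-6 - 73626960) + 334420 = -73626966 + 334420 = -73292546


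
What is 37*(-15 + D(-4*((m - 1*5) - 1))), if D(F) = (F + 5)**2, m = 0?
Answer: 30562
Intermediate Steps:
D(F) = (5 + F)**2
37*(-15 + D(-4*((m - 1*5) - 1))) = 37*(-15 + (5 - 4*((0 - 1*5) - 1))**2) = 37*(-15 + (5 - 4*((0 - 5) - 1))**2) = 37*(-15 + (5 - 4*(-5 - 1))**2) = 37*(-15 + (5 - 4*(-6))**2) = 37*(-15 + (5 + 24)**2) = 37*(-15 + 29**2) = 37*(-15 + 841) = 37*826 = 30562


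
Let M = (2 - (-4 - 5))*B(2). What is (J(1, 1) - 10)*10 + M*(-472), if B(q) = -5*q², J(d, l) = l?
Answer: 103750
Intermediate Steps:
M = -220 (M = (2 - (-4 - 5))*(-5*2²) = (2 - 1*(-9))*(-5*4) = (2 + 9)*(-20) = 11*(-20) = -220)
(J(1, 1) - 10)*10 + M*(-472) = (1 - 10)*10 - 220*(-472) = -9*10 + 103840 = -90 + 103840 = 103750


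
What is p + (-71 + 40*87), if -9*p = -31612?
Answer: 62293/9 ≈ 6921.4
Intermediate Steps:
p = 31612/9 (p = -⅑*(-31612) = 31612/9 ≈ 3512.4)
p + (-71 + 40*87) = 31612/9 + (-71 + 40*87) = 31612/9 + (-71 + 3480) = 31612/9 + 3409 = 62293/9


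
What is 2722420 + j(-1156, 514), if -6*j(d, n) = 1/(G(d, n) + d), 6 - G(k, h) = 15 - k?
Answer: 37912420921/13926 ≈ 2.7224e+6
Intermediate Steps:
G(k, h) = -9 + k (G(k, h) = 6 - (15 - k) = 6 + (-15 + k) = -9 + k)
j(d, n) = -1/(6*(-9 + 2*d)) (j(d, n) = -1/(6*((-9 + d) + d)) = -1/(6*(-9 + 2*d)))
2722420 + j(-1156, 514) = 2722420 - 1/(-54 + 12*(-1156)) = 2722420 - 1/(-54 - 13872) = 2722420 - 1/(-13926) = 2722420 - 1*(-1/13926) = 2722420 + 1/13926 = 37912420921/13926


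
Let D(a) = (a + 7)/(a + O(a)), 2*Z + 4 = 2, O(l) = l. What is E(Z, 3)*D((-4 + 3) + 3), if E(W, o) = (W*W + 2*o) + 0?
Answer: 63/4 ≈ 15.750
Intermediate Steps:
Z = -1 (Z = -2 + (1/2)*2 = -2 + 1 = -1)
E(W, o) = W**2 + 2*o (E(W, o) = (W**2 + 2*o) + 0 = W**2 + 2*o)
D(a) = (7 + a)/(2*a) (D(a) = (a + 7)/(a + a) = (7 + a)/((2*a)) = (7 + a)*(1/(2*a)) = (7 + a)/(2*a))
E(Z, 3)*D((-4 + 3) + 3) = ((-1)**2 + 2*3)*((7 + ((-4 + 3) + 3))/(2*((-4 + 3) + 3))) = (1 + 6)*((7 + (-1 + 3))/(2*(-1 + 3))) = 7*((1/2)*(7 + 2)/2) = 7*((1/2)*(1/2)*9) = 7*(9/4) = 63/4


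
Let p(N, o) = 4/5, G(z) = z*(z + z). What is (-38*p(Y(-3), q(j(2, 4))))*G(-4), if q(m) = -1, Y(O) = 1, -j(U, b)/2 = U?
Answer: -4864/5 ≈ -972.80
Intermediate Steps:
j(U, b) = -2*U
G(z) = 2*z² (G(z) = z*(2*z) = 2*z²)
p(N, o) = ⅘ (p(N, o) = 4*(⅕) = ⅘)
(-38*p(Y(-3), q(j(2, 4))))*G(-4) = (-38*⅘)*(2*(-4)²) = -304*16/5 = -152/5*32 = -4864/5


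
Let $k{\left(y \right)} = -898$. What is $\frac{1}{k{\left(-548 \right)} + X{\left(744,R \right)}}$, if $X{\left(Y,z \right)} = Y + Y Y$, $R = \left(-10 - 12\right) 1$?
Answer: $\frac{1}{553382} \approx 1.8071 \cdot 10^{-6}$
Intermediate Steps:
$R = -22$ ($R = \left(-22\right) 1 = -22$)
$X{\left(Y,z \right)} = Y + Y^{2}$
$\frac{1}{k{\left(-548 \right)} + X{\left(744,R \right)}} = \frac{1}{-898 + 744 \left(1 + 744\right)} = \frac{1}{-898 + 744 \cdot 745} = \frac{1}{-898 + 554280} = \frac{1}{553382}$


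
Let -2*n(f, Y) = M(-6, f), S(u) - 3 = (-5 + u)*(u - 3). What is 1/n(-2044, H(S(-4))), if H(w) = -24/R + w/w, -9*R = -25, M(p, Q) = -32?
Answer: 1/16 ≈ 0.062500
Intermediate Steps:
R = 25/9 (R = -1/9*(-25) = 25/9 ≈ 2.7778)
S(u) = 3 + (-5 + u)*(-3 + u) (S(u) = 3 + (-5 + u)*(u - 3) = 3 + (-5 + u)*(-3 + u))
H(w) = -191/25 (H(w) = -24/25/9 + w/w = -24*9/25 + 1 = -216/25 + 1 = -191/25)
n(f, Y) = 16 (n(f, Y) = -1/2*(-32) = 16)
1/n(-2044, H(S(-4))) = 1/16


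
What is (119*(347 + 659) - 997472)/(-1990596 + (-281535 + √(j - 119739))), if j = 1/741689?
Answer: 1479210569883641322/3829028353274120099 + 877758*I*√65868731954298130/3829028353274120099 ≈ 0.38631 + 5.8834e-5*I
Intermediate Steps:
j = 1/741689 ≈ 1.3483e-6
(119*(347 + 659) - 997472)/(-1990596 + (-281535 + √(j - 119739))) = (119*(347 + 659) - 997472)/(-1990596 + (-281535 + √(1/741689 - 119739))) = (119*1006 - 997472)/(-1990596 + (-281535 + √(-88809099170/741689))) = (119714 - 997472)/(-1990596 + (-281535 + I*√65868731954298130/741689)) = -877758/(-2272131 + I*√65868731954298130/741689)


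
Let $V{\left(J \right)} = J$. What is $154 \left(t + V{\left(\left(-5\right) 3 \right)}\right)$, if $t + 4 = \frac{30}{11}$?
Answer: $-2506$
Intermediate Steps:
$t = - \frac{14}{11}$ ($t = -4 + \frac{30}{11} = - \frac{14}{11} \approx -1.2727$)
$154 \left(t + V{\left(\left(-5\right) 3 \right)}\right) = 154 \left(- \frac{14}{11} - 15\right) = 154 \left(- \frac{179}{11}\right) = -2506$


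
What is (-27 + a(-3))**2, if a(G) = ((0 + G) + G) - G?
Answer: 900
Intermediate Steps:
a(G) = G (a(G) = (G + G) - G = 2*G - G = G)
(-27 + a(-3))**2 = (-27 - 3)**2 = (-30)**2 = 900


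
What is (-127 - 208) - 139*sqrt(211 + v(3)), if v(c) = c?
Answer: -335 - 139*sqrt(214) ≈ -2368.4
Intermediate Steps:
(-127 - 208) - 139*sqrt(211 + v(3)) = (-127 - 208) - 139*sqrt(211 + 3) = -335 - 139*sqrt(214)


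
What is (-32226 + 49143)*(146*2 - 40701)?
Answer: -683599053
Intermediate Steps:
(-32226 + 49143)*(146*2 - 40701) = 16917*(292 - 40701) = 16917*(-40409) = -683599053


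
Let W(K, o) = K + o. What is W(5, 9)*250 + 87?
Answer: 3587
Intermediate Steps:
W(5, 9)*250 + 87 = (5 + 9)*250 + 87 = 14*250 + 87 = 3500 + 87 = 3587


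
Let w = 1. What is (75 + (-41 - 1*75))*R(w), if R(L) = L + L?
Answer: -82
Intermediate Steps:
R(L) = 2*L
(75 + (-41 - 1*75))*R(w) = (75 + (-41 - 1*75))*(2*1) = (75 + (-41 - 75))*2 = (75 - 116)*2 = -41*2 = -82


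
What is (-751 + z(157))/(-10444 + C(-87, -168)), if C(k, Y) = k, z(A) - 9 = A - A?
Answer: 742/10531 ≈ 0.070459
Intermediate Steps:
z(A) = 9 (z(A) = 9 + (A - A) = 9 + 0 = 9)
(-751 + z(157))/(-10444 + C(-87, -168)) = (-751 + 9)/(-10444 - 87) = -742/(-10531) = -742*(-1/10531) = 742/10531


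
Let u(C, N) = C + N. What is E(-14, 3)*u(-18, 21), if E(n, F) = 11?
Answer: 33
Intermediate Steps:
E(-14, 3)*u(-18, 21) = 11*(-18 + 21) = 11*3 = 33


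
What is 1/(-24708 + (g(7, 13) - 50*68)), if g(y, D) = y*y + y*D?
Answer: -1/27968 ≈ -3.5755e-5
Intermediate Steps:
g(y, D) = y² + D*y
1/(-24708 + (g(7, 13) - 50*68)) = 1/(-24708 + (7*(13 + 7) - 50*68)) = 1/(-24708 + (7*20 - 3400)) = 1/(-24708 + (140 - 3400)) = 1/(-24708 - 3260) = 1/(-27968) = -1/27968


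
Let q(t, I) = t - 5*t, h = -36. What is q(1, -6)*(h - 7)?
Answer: 172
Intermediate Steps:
q(t, I) = -4*t
q(1, -6)*(h - 7) = (-4*1)*(-36 - 7) = -4*(-43) = 172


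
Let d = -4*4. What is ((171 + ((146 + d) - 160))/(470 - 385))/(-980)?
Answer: -141/83300 ≈ -0.0016927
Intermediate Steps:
d = -16
((171 + ((146 + d) - 160))/(470 - 385))/(-980) = ((171 + ((146 - 16) - 160))/(470 - 385))/(-980) = ((171 + (130 - 160))/85)*(-1/980) = ((171 - 30)*(1/85))*(-1/980) = (141*(1/85))*(-1/980) = (141/85)*(-1/980) = -141/83300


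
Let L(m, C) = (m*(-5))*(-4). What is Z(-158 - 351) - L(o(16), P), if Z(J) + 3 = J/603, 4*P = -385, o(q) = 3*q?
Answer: -581198/603 ≈ -963.84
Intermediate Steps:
P = -385/4 (P = (¼)*(-385) = -385/4 ≈ -96.250)
L(m, C) = 20*m (L(m, C) = -5*m*(-4) = 20*m)
Z(J) = -3 + J/603
Z(-158 - 351) - L(o(16), P) = (-3 + (-158 - 351)/603) - 20*3*16 = (-3 + (1/603)*(-509)) - 20*48 = (-3 - 509/603) - 1*960 = -2318/603 - 960 = -581198/603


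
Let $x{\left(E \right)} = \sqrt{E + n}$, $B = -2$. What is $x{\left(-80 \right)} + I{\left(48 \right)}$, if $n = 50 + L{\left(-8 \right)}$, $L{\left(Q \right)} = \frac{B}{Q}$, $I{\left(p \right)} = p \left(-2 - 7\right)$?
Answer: $-432 + \frac{i \sqrt{119}}{2} \approx -432.0 + 5.4544 i$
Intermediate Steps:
$I{\left(p \right)} = - 9 p$ ($I{\left(p \right)} = p \left(-9\right) = - 9 p$)
$L{\left(Q \right)} = - \frac{2}{Q}$
$n = \frac{201}{4}$ ($n = 50 - \frac{2}{-8} = 50 - - \frac{1}{4} = 50 + \frac{1}{4} = \frac{201}{4} \approx 50.25$)
$x{\left(E \right)} = \sqrt{\frac{201}{4} + E}$ ($x{\left(E \right)} = \sqrt{E + \frac{201}{4}} = \sqrt{\frac{201}{4} + E}$)
$x{\left(-80 \right)} + I{\left(48 \right)} = \frac{\sqrt{201 + 4 \left(-80\right)}}{2} - 432 = \frac{\sqrt{201 - 320}}{2} - 432 = \frac{\sqrt{-119}}{2} - 432 = \frac{i \sqrt{119}}{2} - 432 = -432 + \frac{i \sqrt{119}}{2}$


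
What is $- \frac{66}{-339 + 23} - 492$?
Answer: $- \frac{77703}{158} \approx -491.79$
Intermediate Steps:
$- \frac{66}{-339 + 23} - 492 = - \frac{66}{-316} - 492 = \left(-66\right) \left(- \frac{1}{316}\right) - 492 = \frac{33}{158} - 492 = - \frac{77703}{158}$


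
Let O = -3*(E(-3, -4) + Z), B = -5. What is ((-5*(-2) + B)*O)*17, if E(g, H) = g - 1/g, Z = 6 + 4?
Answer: -1870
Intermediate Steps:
Z = 10
O = -22 (O = -3*((-3 - 1/(-3)) + 10) = -3*((-3 - 1*(-⅓)) + 10) = -3*((-3 + ⅓) + 10) = -3*(-8/3 + 10) = -3*22/3 = -22)
((-5*(-2) + B)*O)*17 = ((-5*(-2) - 5)*(-22))*17 = ((10 - 5)*(-22))*17 = (5*(-22))*17 = -110*17 = -1870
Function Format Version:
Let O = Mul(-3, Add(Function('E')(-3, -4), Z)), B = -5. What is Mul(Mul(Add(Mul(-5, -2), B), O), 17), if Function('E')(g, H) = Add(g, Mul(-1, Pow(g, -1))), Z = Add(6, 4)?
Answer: -1870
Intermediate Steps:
Z = 10
O = -22 (O = Mul(-3, Add(Add(-3, Mul(-1, Pow(-3, -1))), 10)) = Mul(-3, Add(Add(-3, Mul(-1, Rational(-1, 3))), 10)) = Mul(-3, Add(Add(-3, Rational(1, 3)), 10)) = Mul(-3, Add(Rational(-8, 3), 10)) = Mul(-3, Rational(22, 3)) = -22)
Mul(Mul(Add(Mul(-5, -2), B), O), 17) = Mul(Mul(Add(Mul(-5, -2), -5), -22), 17) = Mul(Mul(Add(10, -5), -22), 17) = Mul(Mul(5, -22), 17) = Mul(-110, 17) = -1870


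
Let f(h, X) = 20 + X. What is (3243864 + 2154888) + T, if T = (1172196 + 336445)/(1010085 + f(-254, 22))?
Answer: 5453426670145/1010127 ≈ 5.3988e+6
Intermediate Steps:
T = 1508641/1010127 (T = (1172196 + 336445)/(1010085 + (20 + 22)) = 1508641/(1010085 + 42) = 1508641/1010127 ≈ 1.4935)
(3243864 + 2154888) + T = (3243864 + 2154888) + 1508641/1010127 = 5398752 + 1508641/1010127 = 5453426670145/1010127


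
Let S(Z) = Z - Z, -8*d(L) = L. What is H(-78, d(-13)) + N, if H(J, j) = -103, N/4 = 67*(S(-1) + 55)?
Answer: 14637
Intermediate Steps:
d(L) = -L/8
S(Z) = 0
N = 14740 (N = 4*(67*(0 + 55)) = 4*(67*55) = 4*3685 = 14740)
H(-78, d(-13)) + N = -103 + 14740 = 14637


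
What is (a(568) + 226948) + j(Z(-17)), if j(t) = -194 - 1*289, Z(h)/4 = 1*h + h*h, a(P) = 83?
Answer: 226548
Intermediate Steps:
Z(h) = 4*h + 4*h² (Z(h) = 4*(1*h + h*h) = 4*(h + h²) = 4*h + 4*h²)
j(t) = -483 (j(t) = -194 - 289 = -483)
(a(568) + 226948) + j(Z(-17)) = (83 + 226948) - 483 = 227031 - 483 = 226548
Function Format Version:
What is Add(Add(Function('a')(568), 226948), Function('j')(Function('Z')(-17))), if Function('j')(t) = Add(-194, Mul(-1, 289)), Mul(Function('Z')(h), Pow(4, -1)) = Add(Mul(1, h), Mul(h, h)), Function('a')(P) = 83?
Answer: 226548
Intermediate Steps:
Function('Z')(h) = Add(Mul(4, h), Mul(4, Pow(h, 2))) (Function('Z')(h) = Mul(4, Add(Mul(1, h), Mul(h, h))) = Mul(4, Add(h, Pow(h, 2))) = Add(Mul(4, h), Mul(4, Pow(h, 2))))
Function('j')(t) = -483 (Function('j')(t) = Add(-194, -289) = -483)
Add(Add(Function('a')(568), 226948), Function('j')(Function('Z')(-17))) = Add(Add(83, 226948), -483) = Add(227031, -483) = 226548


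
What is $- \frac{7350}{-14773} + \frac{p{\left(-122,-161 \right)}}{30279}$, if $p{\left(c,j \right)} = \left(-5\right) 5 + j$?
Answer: $\frac{73267624}{149103889} \approx 0.49139$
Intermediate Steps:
$p{\left(c,j \right)} = -25 + j$
$- \frac{7350}{-14773} + \frac{p{\left(-122,-161 \right)}}{30279} = - \frac{7350}{-14773} + \frac{-25 - 161}{30279} = \left(-7350\right) \left(- \frac{1}{14773}\right) - \frac{62}{10093} = \frac{7350}{14773} - \frac{62}{10093} = \frac{73267624}{149103889}$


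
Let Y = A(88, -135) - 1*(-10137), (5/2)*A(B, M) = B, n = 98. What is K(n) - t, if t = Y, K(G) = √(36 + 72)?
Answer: -50861/5 + 6*√3 ≈ -10162.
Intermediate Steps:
A(B, M) = 2*B/5
K(G) = 6*√3 (K(G) = √108 = 6*√3)
Y = 50861/5 (Y = (⅖)*88 - 1*(-10137) = 176/5 + 10137 = 50861/5 ≈ 10172.)
t = 50861/5 ≈ 10172.
K(n) - t = 6*√3 - 1*50861/5 = 6*√3 - 50861/5 = -50861/5 + 6*√3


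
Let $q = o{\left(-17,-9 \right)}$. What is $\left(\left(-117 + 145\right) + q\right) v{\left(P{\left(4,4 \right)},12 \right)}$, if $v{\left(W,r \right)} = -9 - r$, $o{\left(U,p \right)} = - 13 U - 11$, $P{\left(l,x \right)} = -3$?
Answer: $-4998$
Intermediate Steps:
$o{\left(U,p \right)} = -11 - 13 U$
$q = 210$ ($q = -11 - -221 = -11 + 221 = 210$)
$\left(\left(-117 + 145\right) + q\right) v{\left(P{\left(4,4 \right)},12 \right)} = \left(\left(-117 + 145\right) + 210\right) \left(-9 - 12\right) = \left(28 + 210\right) \left(-9 - 12\right) = 238 \left(-21\right) = -4998$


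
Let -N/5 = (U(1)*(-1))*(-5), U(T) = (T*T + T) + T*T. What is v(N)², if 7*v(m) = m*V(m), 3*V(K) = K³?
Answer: 111236572265625/49 ≈ 2.2701e+12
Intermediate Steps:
V(K) = K³/3
U(T) = T + 2*T² (U(T) = (T² + T) + T² = (T + T²) + T² = T + 2*T²)
N = -75 (N = -5*(1*(1 + 2*1))*(-1)*(-5) = -5*(1*(1 + 2))*(-1)*(-5) = -5*(1*3)*(-1)*(-5) = -5*3*(-1)*(-5) = -(-15)*(-5) = -5*15 = -75)
v(m) = m⁴/21 (v(m) = (m*(m³/3))/7 = (m⁴/3)/7 = m⁴/21)
v(N)² = ((1/21)*(-75)⁴)² = ((1/21)*31640625)² = (10546875/7)² = 111236572265625/49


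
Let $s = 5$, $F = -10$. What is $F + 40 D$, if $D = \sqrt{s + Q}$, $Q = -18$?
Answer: $-10 + 40 i \sqrt{13} \approx -10.0 + 144.22 i$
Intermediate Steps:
$D = i \sqrt{13}$ ($D = \sqrt{5 - 18} = \sqrt{-13} = i \sqrt{13} \approx 3.6056 i$)
$F + 40 D = -10 + 40 i \sqrt{13}$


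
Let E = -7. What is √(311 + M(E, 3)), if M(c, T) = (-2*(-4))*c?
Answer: √255 ≈ 15.969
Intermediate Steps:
M(c, T) = 8*c
√(311 + M(E, 3)) = √(311 + 8*(-7)) = √(311 - 56) = √255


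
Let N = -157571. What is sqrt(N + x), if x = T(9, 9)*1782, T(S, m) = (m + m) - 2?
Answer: I*sqrt(129059) ≈ 359.25*I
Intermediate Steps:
T(S, m) = -2 + 2*m (T(S, m) = 2*m - 2 = -2 + 2*m)
x = 28512 (x = (-2 + 2*9)*1782 = (-2 + 18)*1782 = 16*1782 = 28512)
sqrt(N + x) = sqrt(-157571 + 28512) = sqrt(-129059) = I*sqrt(129059)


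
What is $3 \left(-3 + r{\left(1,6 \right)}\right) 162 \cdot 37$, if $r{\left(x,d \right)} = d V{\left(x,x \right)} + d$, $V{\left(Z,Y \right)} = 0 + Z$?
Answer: $161838$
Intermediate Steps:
$V{\left(Z,Y \right)} = Z$
$r{\left(x,d \right)} = d + d x$ ($r{\left(x,d \right)} = d x + d = d + d x$)
$3 \left(-3 + r{\left(1,6 \right)}\right) 162 \cdot 37 = 3 \left(-3 + 6 \left(1 + 1\right)\right) 162 \cdot 37 = 3 \left(-3 + 6 \cdot 2\right) 162 \cdot 37 = 3 \left(-3 + 12\right) 162 \cdot 37 = 3 \cdot 9 \cdot 162 \cdot 37 = 27 \cdot 162 \cdot 37 = 4374 \cdot 37 = 161838$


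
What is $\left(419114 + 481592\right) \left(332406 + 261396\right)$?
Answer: $534841024212$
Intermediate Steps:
$\left(419114 + 481592\right) \left(332406 + 261396\right) = 900706 \cdot 593802 = 534841024212$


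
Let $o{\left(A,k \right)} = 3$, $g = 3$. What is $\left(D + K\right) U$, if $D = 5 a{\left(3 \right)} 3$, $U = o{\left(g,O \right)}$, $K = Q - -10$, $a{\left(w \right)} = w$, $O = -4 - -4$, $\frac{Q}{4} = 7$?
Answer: $249$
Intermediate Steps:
$Q = 28$ ($Q = 4 \cdot 7 = 28$)
$O = 0$ ($O = -4 + 4 = 0$)
$K = 38$ ($K = 28 - -10 = 28 + 10 = 38$)
$U = 3$
$D = 45$ ($D = 5 \cdot 3 \cdot 3 = 15 \cdot 3 = 45$)
$\left(D + K\right) U = \left(45 + 38\right) 3 = 83 \cdot 3 = 249$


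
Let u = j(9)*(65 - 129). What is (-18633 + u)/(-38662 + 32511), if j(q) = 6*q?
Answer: 22089/6151 ≈ 3.5911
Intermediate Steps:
u = -3456 (u = (6*9)*(65 - 129) = 54*(-64) = -3456)
(-18633 + u)/(-38662 + 32511) = (-18633 - 3456)/(-38662 + 32511) = -22089/(-6151) = -22089*(-1/6151) = 22089/6151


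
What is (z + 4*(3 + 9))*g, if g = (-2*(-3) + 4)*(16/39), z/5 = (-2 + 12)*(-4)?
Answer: -24320/39 ≈ -623.59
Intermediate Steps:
z = -200 (z = 5*((-2 + 12)*(-4)) = 5*(10*(-4)) = 5*(-40) = -200)
g = 160/39 (g = (6 + 4)*(16*(1/39)) = 10*(16/39) = 160/39 ≈ 4.1026)
(z + 4*(3 + 9))*g = (-200 + 4*(3 + 9))*(160/39) = (-200 + 4*12)*(160/39) = (-200 + 48)*(160/39) = -152*160/39 = -24320/39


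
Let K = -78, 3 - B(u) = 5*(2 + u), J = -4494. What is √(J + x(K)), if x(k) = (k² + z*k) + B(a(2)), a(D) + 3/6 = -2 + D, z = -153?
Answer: √54078/2 ≈ 116.27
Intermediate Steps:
a(D) = -5/2 + D (a(D) = -½ + (-2 + D) = -5/2 + D)
B(u) = -7 - 5*u (B(u) = 3 - 5*(2 + u) = 3 - (10 + 5*u) = 3 + (-10 - 5*u) = -7 - 5*u)
x(k) = -9/2 + k² - 153*k (x(k) = (k² - 153*k) + (-7 - 5*(-5/2 + 2)) = (k² - 153*k) + (-7 - 5*(-½)) = (k² - 153*k) + (-7 + 5/2) = (k² - 153*k) - 9/2 = -9/2 + k² - 153*k)
√(J + x(K)) = √(-4494 + (-9/2 + (-78)² - 153*(-78))) = √(-4494 + (-9/2 + 6084 + 11934)) = √(-4494 + 36027/2) = √(27039/2) = √54078/2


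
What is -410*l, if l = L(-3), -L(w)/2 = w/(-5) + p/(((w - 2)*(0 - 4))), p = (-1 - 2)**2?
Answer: 861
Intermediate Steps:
p = 9 (p = (-3)**2 = 9)
L(w) = -18/(8 - 4*w) + 2*w/5 (L(w) = -2*(w/(-5) + 9/(((w - 2)*(0 - 4)))) = -2*(w*(-1/5) + 9/(((-2 + w)*(-4)))) = -2*(-w/5 + 9/(8 - 4*w)) = -2*(9/(8 - 4*w) - w/5) = -18/(8 - 4*w) + 2*w/5)
l = -21/10 (l = (45 - 8*(-3) + 4*(-3)**2)/(10*(-2 - 3)) = (1/10)*(45 + 24 + 4*9)/(-5) = (1/10)*(-1/5)*(45 + 24 + 36) = (1/10)*(-1/5)*105 = -21/10 ≈ -2.1000)
-410*l = -410*(-21/10) = 861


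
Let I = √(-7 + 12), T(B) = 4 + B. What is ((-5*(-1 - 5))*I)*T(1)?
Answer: 150*√5 ≈ 335.41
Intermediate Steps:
I = √5 ≈ 2.2361
((-5*(-1 - 5))*I)*T(1) = ((-5*(-1 - 5))*√5)*(4 + 1) = ((-5*(-6))*√5)*5 = (30*√5)*5 = 150*√5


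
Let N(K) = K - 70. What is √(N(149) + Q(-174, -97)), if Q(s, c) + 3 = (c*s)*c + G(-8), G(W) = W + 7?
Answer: 9*I*√20211 ≈ 1279.5*I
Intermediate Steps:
G(W) = 7 + W
N(K) = -70 + K
Q(s, c) = -4 + s*c² (Q(s, c) = -3 + ((c*s)*c + (7 - 8)) = -3 + (s*c² - 1) = -3 + (-1 + s*c²) = -4 + s*c²)
√(N(149) + Q(-174, -97)) = √((-70 + 149) + (-4 - 174*(-97)²)) = √(79 + (-4 - 174*9409)) = √(79 + (-4 - 1637166)) = √(79 - 1637170) = √(-1637091) = 9*I*√20211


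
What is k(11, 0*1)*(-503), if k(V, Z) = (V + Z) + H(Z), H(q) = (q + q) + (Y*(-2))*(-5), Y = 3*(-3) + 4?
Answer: 19617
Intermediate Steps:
Y = -5 (Y = -9 + 4 = -5)
H(q) = -50 + 2*q (H(q) = (q + q) - 5*(-2)*(-5) = 2*q + 10*(-5) = 2*q - 50 = -50 + 2*q)
k(V, Z) = -50 + V + 3*Z (k(V, Z) = (V + Z) + (-50 + 2*Z) = -50 + V + 3*Z)
k(11, 0*1)*(-503) = (-50 + 11 + 3*(0*1))*(-503) = (-50 + 11 + 3*0)*(-503) = (-50 + 11 + 0)*(-503) = -39*(-503) = 19617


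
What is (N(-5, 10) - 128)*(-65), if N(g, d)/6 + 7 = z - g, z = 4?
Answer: 7540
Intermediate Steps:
N(g, d) = -18 - 6*g (N(g, d) = -42 + 6*(4 - g) = -42 + (24 - 6*g) = -18 - 6*g)
(N(-5, 10) - 128)*(-65) = ((-18 - 6*(-5)) - 128)*(-65) = ((-18 + 30) - 128)*(-65) = (12 - 128)*(-65) = -116*(-65) = 7540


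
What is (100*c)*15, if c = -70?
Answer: -105000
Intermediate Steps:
(100*c)*15 = (100*(-70))*15 = -7000*15 = -105000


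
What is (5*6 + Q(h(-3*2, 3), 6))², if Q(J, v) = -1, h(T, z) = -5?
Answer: 841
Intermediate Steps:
(5*6 + Q(h(-3*2, 3), 6))² = (5*6 - 1)² = (30 - 1)² = 29² = 841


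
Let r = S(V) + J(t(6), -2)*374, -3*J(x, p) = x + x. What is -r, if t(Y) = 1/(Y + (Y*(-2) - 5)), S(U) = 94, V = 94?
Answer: -350/3 ≈ -116.67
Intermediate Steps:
t(Y) = 1/(-5 - Y) (t(Y) = 1/(Y + (-2*Y - 5)) = 1/(Y + (-5 - 2*Y)) = 1/(-5 - Y))
J(x, p) = -2*x/3 (J(x, p) = -(x + x)/3 = -2*x/3)
r = 350/3 (r = 94 - (-2)/(3*(5 + 6))*374 = 94 - (-2)/(3*11)*374 = 94 - 2/3*(-1/11)*374 = 94 + (2/33)*374 = 94 + 68/3 = 350/3 ≈ 116.67)
-r = -1*350/3 = -350/3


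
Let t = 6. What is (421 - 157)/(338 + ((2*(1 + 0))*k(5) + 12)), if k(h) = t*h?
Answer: 132/205 ≈ 0.64390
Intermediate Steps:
k(h) = 6*h
(421 - 157)/(338 + ((2*(1 + 0))*k(5) + 12)) = (421 - 157)/(338 + ((2*(1 + 0))*(6*5) + 12)) = 264/(338 + ((2*1)*30 + 12)) = 264/(338 + (2*30 + 12)) = 264/(338 + (60 + 12)) = 264/(338 + 72) = 264/410 = 264*(1/410) = 132/205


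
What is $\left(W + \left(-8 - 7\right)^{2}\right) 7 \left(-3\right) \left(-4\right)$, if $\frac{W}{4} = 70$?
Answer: $42420$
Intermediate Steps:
$W = 280$ ($W = 4 \cdot 70 = 280$)
$\left(W + \left(-8 - 7\right)^{2}\right) 7 \left(-3\right) \left(-4\right) = \left(280 + \left(-8 - 7\right)^{2}\right) 7 \left(-3\right) \left(-4\right) = \left(280 + \left(-15\right)^{2}\right) \left(\left(-21\right) \left(-4\right)\right) = \left(280 + 225\right) 84 = 505 \cdot 84 = 42420$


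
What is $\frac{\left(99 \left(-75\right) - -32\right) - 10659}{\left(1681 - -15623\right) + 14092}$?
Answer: $- \frac{4513}{7849} \approx -0.57498$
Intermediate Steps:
$\frac{\left(99 \left(-75\right) - -32\right) - 10659}{\left(1681 - -15623\right) + 14092} = \frac{\left(-7425 + 32\right) - 10659}{\left(1681 + 15623\right) + 14092} = \frac{-7393 - 10659}{17304 + 14092} = - \frac{18052}{31396} = \left(-18052\right) \frac{1}{31396} = - \frac{4513}{7849}$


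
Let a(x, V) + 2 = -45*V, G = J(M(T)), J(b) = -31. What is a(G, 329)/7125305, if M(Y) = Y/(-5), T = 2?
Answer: -14807/7125305 ≈ -0.0020781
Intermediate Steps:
M(Y) = -Y/5 (M(Y) = Y*(-⅕) = -Y/5)
G = -31
a(x, V) = -2 - 45*V
a(G, 329)/7125305 = (-2 - 45*329)/7125305 = (-2 - 14805)*(1/7125305) = -14807*1/7125305 = -14807/7125305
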